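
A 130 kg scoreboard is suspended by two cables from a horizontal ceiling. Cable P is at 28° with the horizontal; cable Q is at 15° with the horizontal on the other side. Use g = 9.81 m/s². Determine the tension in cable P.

T_P ≈ 1810 N

Weight W = 130 × 9.81 = 1275 N acts straight down.
Horizontal: T_P cos 28° = T_Q cos 15°  →  T_Q = 0.9141 T_P.
Vertical: T_P sin 28° + T_Q sin 15° = 1275.
Substituting the horizontal relation into the vertical equation gives 0.7061 T_P = 1275, so T_P = 1806 N.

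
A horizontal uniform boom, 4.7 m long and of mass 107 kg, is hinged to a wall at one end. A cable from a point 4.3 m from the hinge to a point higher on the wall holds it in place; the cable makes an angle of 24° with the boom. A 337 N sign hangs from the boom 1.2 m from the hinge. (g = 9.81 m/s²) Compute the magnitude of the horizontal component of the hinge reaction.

H_x ≈ 1500 N

Take torques about the hinge: T sin 24° · 4.3 = 107×9.81×2.35 + 337×1.2 = 2871.1 N·m.
So T = 2871.1 / (0.4067 × 4.3) = 1641.6 N.
ΣF_x = 0: H_x = T cos 24° = 1499.7 N.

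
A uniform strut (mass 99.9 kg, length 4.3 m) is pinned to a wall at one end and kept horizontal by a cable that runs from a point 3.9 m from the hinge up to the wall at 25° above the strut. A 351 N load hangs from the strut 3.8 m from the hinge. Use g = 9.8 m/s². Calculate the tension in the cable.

T ≈ 2090 N

Take torques about the hinge: T sin 25° · 3.9 = 99.9×9.8×2.15 + 351×3.8 = 3438.7 N·m.
So T = 3438.7 / (0.4226 × 3.9) = 2086.3 N.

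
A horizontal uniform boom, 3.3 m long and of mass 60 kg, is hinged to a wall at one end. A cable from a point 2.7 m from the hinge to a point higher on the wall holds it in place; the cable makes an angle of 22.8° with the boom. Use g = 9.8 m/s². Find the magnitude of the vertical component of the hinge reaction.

Take torques about the hinge: T sin 22.8° · 2.7 = 60×9.8×1.65 = 970.2 N·m.
So T = 970.2 / (0.3875 × 2.7) = 927.27 N.
ΣF_y = 0: H_y = (60×9.8) − T sin 22.8° = 588 − 359.33 = 228.67 N.

|H_y| ≈ 229 N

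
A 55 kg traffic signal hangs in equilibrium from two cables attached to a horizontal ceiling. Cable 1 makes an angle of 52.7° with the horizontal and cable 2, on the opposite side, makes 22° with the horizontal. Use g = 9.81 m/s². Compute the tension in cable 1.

Weight W = 55 × 9.81 = 539.6 N acts straight down.
Horizontal: T_1 cos 52.7° = T_2 cos 22°  →  T_2 = 0.6536 T_1.
Vertical: T_1 sin 52.7° + T_2 sin 22° = 539.6.
Substituting the horizontal relation into the vertical equation gives 1.04 T_1 = 539.6, so T_1 = 518.6 N.

T_1 ≈ 519 N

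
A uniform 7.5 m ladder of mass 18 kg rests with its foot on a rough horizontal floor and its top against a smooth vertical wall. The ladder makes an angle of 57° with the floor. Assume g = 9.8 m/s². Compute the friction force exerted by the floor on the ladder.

Torques about the foot: N_wall · 7.5 sin 57° = 18×9.8×3.75 cos 57° → N_wall = 57.278 N.
ΣF_x = 0: f_floor = N_wall = 57.278 N.

f ≈ 57.3 N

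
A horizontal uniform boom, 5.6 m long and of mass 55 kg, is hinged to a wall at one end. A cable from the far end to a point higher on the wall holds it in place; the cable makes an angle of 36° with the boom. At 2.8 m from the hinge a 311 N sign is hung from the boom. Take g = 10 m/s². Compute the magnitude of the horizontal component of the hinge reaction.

H_x ≈ 593 N

Take torques about the hinge: T sin 36° · 5.6 = 55×10×2.8 + 311×2.8 = 2410.8 N·m.
So T = 2410.8 / (0.5878 × 5.6) = 732.41 N.
ΣF_x = 0: H_x = T cos 36° = 592.53 N.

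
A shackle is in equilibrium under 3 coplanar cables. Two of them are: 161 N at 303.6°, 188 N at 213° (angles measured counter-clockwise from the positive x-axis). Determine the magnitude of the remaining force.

Sum the known components: ΣF_x = -68.57 N, ΣF_y = -236.5 N.
For equilibrium the remaining force must supply (−ΣF_x, −ΣF_y) = (68.57, 236.5) N.
Magnitude = √((68.57)² + (236.5)²) = 246.2 N; direction = atan2(236.5, 68.57) = 73.8°.

F ≈ 246 N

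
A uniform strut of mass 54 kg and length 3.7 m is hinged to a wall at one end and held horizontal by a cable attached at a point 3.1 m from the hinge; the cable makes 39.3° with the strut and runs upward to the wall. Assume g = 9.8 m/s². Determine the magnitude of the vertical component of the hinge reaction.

|H_y| ≈ 213 N

Take torques about the hinge: T sin 39.3° · 3.1 = 54×9.8×1.85 = 979.02 N·m.
So T = 979.02 / (0.6334 × 3.1) = 498.61 N.
ΣF_y = 0: H_y = (54×9.8) − T sin 39.3° = 529.2 − 315.81 = 213.39 N.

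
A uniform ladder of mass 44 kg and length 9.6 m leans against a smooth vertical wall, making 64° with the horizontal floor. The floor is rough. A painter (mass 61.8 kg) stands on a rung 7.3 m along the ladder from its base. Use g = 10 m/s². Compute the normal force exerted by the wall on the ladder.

Torques about the foot: N_wall · 9.6 sin 64° = 44×10×4.8 cos 64° + 61.8×10×7.3 cos 64° → N_wall = 336.51 N.

N_wall ≈ 337 N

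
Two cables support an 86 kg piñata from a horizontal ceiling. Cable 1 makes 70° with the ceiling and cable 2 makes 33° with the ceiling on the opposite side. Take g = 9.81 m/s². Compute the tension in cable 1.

T_1 ≈ 726 N

Weight W = 86 × 9.81 = 843.7 N acts straight down.
Horizontal: T_1 cos 70° = T_2 cos 33°  →  T_2 = 0.4078 T_1.
Vertical: T_1 sin 70° + T_2 sin 33° = 843.7.
Substituting the horizontal relation into the vertical equation gives 1.162 T_1 = 843.7, so T_1 = 726.2 N.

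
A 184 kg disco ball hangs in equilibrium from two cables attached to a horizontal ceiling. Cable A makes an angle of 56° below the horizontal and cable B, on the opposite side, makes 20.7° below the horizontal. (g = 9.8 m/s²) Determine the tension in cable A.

T_A ≈ 1730 N

Weight W = 184 × 9.8 = 1803 N acts straight down.
Horizontal: T_A cos 56° = T_B cos 20.7°  →  T_B = 0.5978 T_A.
Vertical: T_A sin 56° + T_B sin 20.7° = 1803.
Substituting the horizontal relation into the vertical equation gives 1.04 T_A = 1803, so T_A = 1733 N.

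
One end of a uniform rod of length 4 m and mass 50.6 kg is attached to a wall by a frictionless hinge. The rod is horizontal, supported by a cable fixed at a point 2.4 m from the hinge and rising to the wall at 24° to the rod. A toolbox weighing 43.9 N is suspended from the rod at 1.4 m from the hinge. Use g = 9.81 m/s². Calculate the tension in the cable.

T ≈ 1080 N

Take torques about the hinge: T sin 24° · 2.4 = 50.6×9.81×2 + 43.9×1.4 = 1054.2 N·m.
So T = 1054.2 / (0.4067 × 2.4) = 1080 N.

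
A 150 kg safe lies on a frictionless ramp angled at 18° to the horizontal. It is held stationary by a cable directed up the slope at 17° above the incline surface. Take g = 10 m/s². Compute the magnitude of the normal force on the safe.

Take axes along and perpendicular to the incline. Weight components: W sin 18° = 463.5 N down-slope, W cos 18° = 1427 N into the surface.
Along incline: T cos 17° = W sin 18° → T = 484.7 N.
Perpendicular: N = W cos 18° − T sin 17° = 1285 N.

N ≈ 1280 N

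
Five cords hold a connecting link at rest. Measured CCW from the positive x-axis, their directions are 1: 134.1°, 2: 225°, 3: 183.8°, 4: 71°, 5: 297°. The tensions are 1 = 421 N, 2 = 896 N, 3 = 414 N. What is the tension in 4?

T_4 ≈ 1890 N

Resolve: ΣF_x = 421 cos 134.1° + 896 cos 225° + 414 cos 183.8° + T_4 cos 71° + T_5 cos 297° = 0.
        ΣF_y = 421 sin 134.1° + 896 sin 225° + 414 sin 183.8° + T_4 sin 71° + T_5 sin 297° = 0.
The known terms sum to (-1340, -358.7) N, so 0.3256 T_4 + 0.4540 T_5 = 1340 and 0.9455 T_4 − 0.8910 T_5 = 358.7.
Solving simultaneously: T_4 = 1886 N, T_5 = 1599 N.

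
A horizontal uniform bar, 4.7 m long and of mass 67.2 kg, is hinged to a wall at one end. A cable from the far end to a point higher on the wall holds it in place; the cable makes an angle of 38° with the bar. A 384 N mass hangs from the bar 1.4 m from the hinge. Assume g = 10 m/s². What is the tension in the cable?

T ≈ 732 N

Take torques about the hinge: T sin 38° · 4.7 = 67.2×10×2.35 + 384×1.4 = 2116.8 N·m.
So T = 2116.8 / (0.6157 × 4.7) = 731.54 N.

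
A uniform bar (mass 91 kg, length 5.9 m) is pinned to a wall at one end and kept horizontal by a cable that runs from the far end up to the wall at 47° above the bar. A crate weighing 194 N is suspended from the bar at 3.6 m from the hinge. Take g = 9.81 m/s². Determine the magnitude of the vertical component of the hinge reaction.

|H_y| ≈ 522 N

Take torques about the hinge: T sin 47° · 5.9 = 91×9.81×2.95 + 194×3.6 = 3331.9 N·m.
So T = 3331.9 / (0.7314 × 5.9) = 772.17 N.
ΣF_y = 0: H_y = (91×9.81 + 194) − T sin 47° = 1086.7 − 564.73 = 521.98 N.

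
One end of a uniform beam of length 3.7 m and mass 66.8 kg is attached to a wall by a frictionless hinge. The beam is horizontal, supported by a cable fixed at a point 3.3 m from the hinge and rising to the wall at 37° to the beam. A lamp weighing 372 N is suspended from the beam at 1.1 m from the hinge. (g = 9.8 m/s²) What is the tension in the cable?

Take torques about the hinge: T sin 37° · 3.3 = 66.8×9.8×1.85 + 372×1.1 = 1620.3 N·m.
So T = 1620.3 / (0.6018 × 3.3) = 815.86 N.

T ≈ 816 N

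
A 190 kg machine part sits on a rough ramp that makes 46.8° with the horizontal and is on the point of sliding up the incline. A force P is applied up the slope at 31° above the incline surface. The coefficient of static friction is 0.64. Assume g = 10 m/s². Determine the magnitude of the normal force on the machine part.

N ≈ 338 N

On the verge of sliding up the incline, friction equals μN and acts down the slope.
Perpendicular: N + P sin 31° = W cos 46.8° = 1301 N.
Along incline: P cos 31° = W sin 46.8° + μN  with W sin 46.8° = 1385 N.
Solving the pair for P and N: P = 1868 N, N = 338.3 N (and f = μN = 216.5 N).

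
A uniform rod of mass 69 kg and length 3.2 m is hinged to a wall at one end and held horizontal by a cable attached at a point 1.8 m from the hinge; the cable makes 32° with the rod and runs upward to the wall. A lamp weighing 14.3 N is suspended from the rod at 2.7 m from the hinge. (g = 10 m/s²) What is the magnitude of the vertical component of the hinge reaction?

|H_y| ≈ 69.5 N

Take torques about the hinge: T sin 32° · 1.8 = 69×10×1.6 + 14.3×2.7 = 1142.6 N·m.
So T = 1142.6 / (0.5299 × 1.8) = 1197.9 N.
ΣF_y = 0: H_y = (69×10 + 14.3) − T sin 32° = 704.3 − 634.78 = 69.517 N.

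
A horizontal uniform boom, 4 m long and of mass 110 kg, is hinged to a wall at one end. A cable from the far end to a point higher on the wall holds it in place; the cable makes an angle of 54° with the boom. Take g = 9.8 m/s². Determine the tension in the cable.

T ≈ 666 N

Take torques about the hinge: T sin 54° · 4 = 110×9.8×2 = 2156 N·m.
So T = 2156 / (0.8090 × 4) = 666.24 N.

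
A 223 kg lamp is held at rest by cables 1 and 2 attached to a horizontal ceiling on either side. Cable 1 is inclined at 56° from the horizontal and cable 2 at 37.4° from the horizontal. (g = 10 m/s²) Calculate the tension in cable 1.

Weight W = 223 × 10 = 2230 N acts straight down.
Horizontal: T_1 cos 56° = T_2 cos 37.4°  →  T_2 = 0.7039 T_1.
Vertical: T_1 sin 56° + T_2 sin 37.4° = 2230.
Substituting the horizontal relation into the vertical equation gives 1.257 T_1 = 2230, so T_1 = 1775 N.

T_1 ≈ 1770 N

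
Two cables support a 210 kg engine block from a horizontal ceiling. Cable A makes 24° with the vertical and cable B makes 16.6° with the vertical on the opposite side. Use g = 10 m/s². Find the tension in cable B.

Angles from the horizontal: cable A is 90° − 24° = 66°, cable B is 90° − 16.6° = 73.4°.
Weight W = 210 × 10 = 2100 N acts straight down.
Horizontal: T_A cos 66° = T_B cos 73.4°  →  T_A = 0.7024 T_B.
Vertical: T_A sin 66° + T_B sin 73.4° = 2100.
Substituting the horizontal relation into the vertical equation gives 1.6 T_B = 2100, so T_B = 1313 N.

T_B ≈ 1310 N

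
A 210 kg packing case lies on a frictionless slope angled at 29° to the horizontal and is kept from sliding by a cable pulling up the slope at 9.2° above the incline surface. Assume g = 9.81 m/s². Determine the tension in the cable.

T ≈ 1010 N

Take axes along and perpendicular to the incline. Weight components: W sin 29° = 998.8 N down-slope, W cos 29° = 1802 N into the surface.
Along incline: T cos 9.2° = W sin 29° → T = 1012 N.
Perpendicular: N = W cos 29° − T sin 9.2° = 1640 N.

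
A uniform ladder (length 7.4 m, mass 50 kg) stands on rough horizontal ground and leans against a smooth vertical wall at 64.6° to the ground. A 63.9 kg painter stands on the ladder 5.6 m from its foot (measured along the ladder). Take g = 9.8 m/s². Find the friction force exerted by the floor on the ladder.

Torques about the foot: N_wall · 7.4 sin 64.6° = 50×9.8×3.7 cos 64.6° + 63.9×9.8×5.6 cos 64.6° → N_wall = 341.36 N.
ΣF_x = 0: f_floor = N_wall = 341.36 N.

f ≈ 341 N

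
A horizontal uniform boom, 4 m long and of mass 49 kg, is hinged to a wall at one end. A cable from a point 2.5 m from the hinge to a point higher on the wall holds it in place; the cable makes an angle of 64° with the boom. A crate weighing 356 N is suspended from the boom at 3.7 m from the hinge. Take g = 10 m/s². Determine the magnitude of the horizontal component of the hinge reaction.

Take torques about the hinge: T sin 64° · 2.5 = 49×10×2 + 356×3.7 = 2297.2 N·m.
So T = 2297.2 / (0.8988 × 2.5) = 1022.3 N.
ΣF_x = 0: H_x = T cos 64° = 448.17 N.

H_x ≈ 448 N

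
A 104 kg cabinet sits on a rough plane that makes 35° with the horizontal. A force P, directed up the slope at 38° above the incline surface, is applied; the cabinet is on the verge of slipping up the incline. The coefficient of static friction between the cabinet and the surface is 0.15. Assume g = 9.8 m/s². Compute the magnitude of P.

On the verge of sliding up the incline, friction equals μN and acts down the slope.
Perpendicular: N + P sin 38° = W cos 35° = 834.9 N.
Along incline: P cos 38° = W sin 35° + μN  with W sin 35° = 584.6 N.
Solving the pair for P and N: P = 806.3 N, N = 338.5 N (and f = μN = 50.77 N).

P ≈ 806 N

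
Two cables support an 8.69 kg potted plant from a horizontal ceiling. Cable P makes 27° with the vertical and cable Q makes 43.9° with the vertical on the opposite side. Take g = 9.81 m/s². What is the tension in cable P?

T_P ≈ 62.6 N

Angles from the horizontal: cable P is 90° − 27° = 63°, cable Q is 90° − 43.9° = 46.1°.
Weight W = 8.69 × 9.81 = 85.25 N acts straight down.
Horizontal: T_P cos 63° = T_Q cos 46.1°  →  T_Q = 0.6547 T_P.
Vertical: T_P sin 63° + T_Q sin 46.1° = 85.25.
Substituting the horizontal relation into the vertical equation gives 1.363 T_P = 85.25, so T_P = 62.56 N.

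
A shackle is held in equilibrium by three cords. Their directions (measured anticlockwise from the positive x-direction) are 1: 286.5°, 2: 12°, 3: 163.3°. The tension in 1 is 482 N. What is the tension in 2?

T_2 ≈ 840 N

Resolve: ΣF_x = 482 cos 286.5° + T_2 cos 12° + T_3 cos 163.3° = 0.
        ΣF_y = 482 sin 286.5° + T_2 sin 12° + T_3 sin 163.3° = 0.
The known terms sum to (136.9, -462.2) N, so 0.9781 T_2 − 0.9578 T_3 = -136.9 and 0.2079 T_2 + 0.2874 T_3 = 462.2.
Solving simultaneously: T_2 = 839.9 N, T_3 = 1001 N.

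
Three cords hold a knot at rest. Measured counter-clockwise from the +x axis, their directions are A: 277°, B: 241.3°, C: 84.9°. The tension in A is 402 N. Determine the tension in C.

T_C ≈ 586 N

Resolve: ΣF_x = 402 cos 277° + T_B cos 241.3° + T_C cos 84.9° = 0.
        ΣF_y = 402 sin 277° + T_B sin 241.3° + T_C sin 84.9° = 0.
The known terms sum to (48.99, -399) N, so -0.4802 T_B + 0.0889 T_C = -48.99 and -0.8771 T_B + 0.9960 T_C = 399.
Solving simultaneously: T_B = 210.5 N, T_C = 585.9 N.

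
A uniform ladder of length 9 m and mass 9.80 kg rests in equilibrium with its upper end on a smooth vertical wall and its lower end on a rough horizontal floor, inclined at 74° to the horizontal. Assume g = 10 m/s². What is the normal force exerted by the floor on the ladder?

ΣF_y = 0: N_floor = 9.80×10 = 98 N.

N_floor ≈ 98 N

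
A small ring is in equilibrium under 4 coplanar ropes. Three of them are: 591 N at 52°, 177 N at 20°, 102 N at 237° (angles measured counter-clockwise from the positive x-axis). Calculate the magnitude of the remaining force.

F ≈ 648 N

Sum the known components: ΣF_x = 474.6 N, ΣF_y = 440.7 N.
For equilibrium the remaining force must supply (−ΣF_x, −ΣF_y) = (-474.6, -440.7) N.
Magnitude = √((-474.6)² + (-440.7)²) = 647.7 N; direction = atan2(-440.7, -474.6) = 222.9°.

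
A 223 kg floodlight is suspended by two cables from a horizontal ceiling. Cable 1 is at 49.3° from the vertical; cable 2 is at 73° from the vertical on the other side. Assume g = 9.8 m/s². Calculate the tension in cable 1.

T_1 ≈ 2470 N

Angles from the horizontal: cable 1 is 90° − 49.3° = 40.7°, cable 2 is 90° − 73° = 17°.
Weight W = 223 × 9.8 = 2185 N acts straight down.
Horizontal: T_1 cos 40.7° = T_2 cos 17°  →  T_2 = 0.7928 T_1.
Vertical: T_1 sin 40.7° + T_2 sin 17° = 2185.
Substituting the horizontal relation into the vertical equation gives 0.8839 T_1 = 2185, so T_1 = 2472 N.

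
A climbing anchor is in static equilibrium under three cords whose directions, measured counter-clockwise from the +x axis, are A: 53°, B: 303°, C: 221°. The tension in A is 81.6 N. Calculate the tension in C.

T_C ≈ 77.4 N

Resolve: ΣF_x = 81.6 cos 53° + T_B cos 303° + T_C cos 221° = 0.
        ΣF_y = 81.6 sin 53° + T_B sin 303° + T_C sin 221° = 0.
The known terms sum to (49.11, 65.17) N, so 0.5446 T_B − 0.7547 T_C = -49.11 and -0.8387 T_B − 0.6561 T_C = -65.17.
Solving simultaneously: T_B = 17.13 N, T_C = 77.43 N.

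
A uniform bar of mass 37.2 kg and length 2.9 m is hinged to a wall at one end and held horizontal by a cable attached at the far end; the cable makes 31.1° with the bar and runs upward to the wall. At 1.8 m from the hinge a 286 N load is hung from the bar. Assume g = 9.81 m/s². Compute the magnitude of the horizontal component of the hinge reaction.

Take torques about the hinge: T sin 31.1° · 2.9 = 37.2×9.81×1.45 + 286×1.8 = 1044 N·m.
So T = 1044 / (0.5165 × 2.9) = 696.92 N.
ΣF_x = 0: H_x = T cos 31.1° = 596.75 N.

H_x ≈ 597 N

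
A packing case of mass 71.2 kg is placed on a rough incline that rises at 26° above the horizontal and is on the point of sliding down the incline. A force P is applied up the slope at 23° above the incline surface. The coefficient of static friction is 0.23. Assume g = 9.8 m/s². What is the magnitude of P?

P ≈ 195 N

On the verge of sliding down the incline, friction equals μN and acts up the slope.
Perpendicular: N + P sin 23° = W cos 26° = 627.1 N.
Along incline: P cos 23° + μN = W sin 26° with W sin 26° = 305.9 N.
Solving the pair for P and N: P = 194.6 N, N = 551.1 N (and f = μN = 126.8 N).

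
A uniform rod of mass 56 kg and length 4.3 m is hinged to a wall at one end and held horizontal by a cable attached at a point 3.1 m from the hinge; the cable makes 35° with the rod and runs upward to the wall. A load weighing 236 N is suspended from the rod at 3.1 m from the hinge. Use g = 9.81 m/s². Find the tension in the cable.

T ≈ 1080 N

Take torques about the hinge: T sin 35° · 3.1 = 56×9.81×2.15 + 236×3.1 = 1912.7 N·m.
So T = 1912.7 / (0.5736 × 3.1) = 1075.7 N.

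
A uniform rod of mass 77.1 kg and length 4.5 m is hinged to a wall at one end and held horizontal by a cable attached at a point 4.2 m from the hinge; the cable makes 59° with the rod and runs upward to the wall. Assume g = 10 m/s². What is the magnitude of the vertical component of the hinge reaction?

Take torques about the hinge: T sin 59° · 4.2 = 77.1×10×2.25 = 1734.8 N·m.
So T = 1734.8 / (0.8572 × 4.2) = 481.86 N.
ΣF_y = 0: H_y = (77.1×10) − T sin 59° = 771 − 413.04 = 357.96 N.

|H_y| ≈ 358 N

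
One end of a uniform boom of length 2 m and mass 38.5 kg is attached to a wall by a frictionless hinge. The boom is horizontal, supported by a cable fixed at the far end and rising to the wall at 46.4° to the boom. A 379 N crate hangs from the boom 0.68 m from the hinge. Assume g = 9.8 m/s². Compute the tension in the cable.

Take torques about the hinge: T sin 46.4° · 2 = 38.5×9.8×1 + 379×0.68 = 635.02 N·m.
So T = 635.02 / (0.7242 × 2) = 438.45 N.

T ≈ 438 N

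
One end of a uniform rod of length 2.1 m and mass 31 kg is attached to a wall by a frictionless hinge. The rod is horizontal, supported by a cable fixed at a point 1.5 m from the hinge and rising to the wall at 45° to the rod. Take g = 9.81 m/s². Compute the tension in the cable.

T ≈ 301 N

Take torques about the hinge: T sin 45° · 1.5 = 31×9.81×1.05 = 319.32 N·m.
So T = 319.32 / (0.7071 × 1.5) = 301.05 N.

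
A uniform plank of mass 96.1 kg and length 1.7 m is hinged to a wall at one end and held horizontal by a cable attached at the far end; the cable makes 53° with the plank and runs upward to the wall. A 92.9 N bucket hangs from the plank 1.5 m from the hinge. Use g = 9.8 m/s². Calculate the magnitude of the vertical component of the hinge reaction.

|H_y| ≈ 482 N

Take torques about the hinge: T sin 53° · 1.7 = 96.1×9.8×0.85 + 92.9×1.5 = 939.86 N·m.
So T = 939.86 / (0.7986 × 1.7) = 692.26 N.
ΣF_y = 0: H_y = (96.1×9.8 + 92.9) − T sin 53° = 1034.7 − 552.86 = 481.82 N.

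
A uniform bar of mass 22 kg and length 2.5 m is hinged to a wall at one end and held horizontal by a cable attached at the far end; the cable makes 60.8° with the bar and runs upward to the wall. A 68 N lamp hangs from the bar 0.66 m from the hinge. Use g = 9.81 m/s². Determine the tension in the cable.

T ≈ 144 N

Take torques about the hinge: T sin 60.8° · 2.5 = 22×9.81×1.25 + 68×0.66 = 314.66 N·m.
So T = 314.66 / (0.8729 × 2.5) = 144.18 N.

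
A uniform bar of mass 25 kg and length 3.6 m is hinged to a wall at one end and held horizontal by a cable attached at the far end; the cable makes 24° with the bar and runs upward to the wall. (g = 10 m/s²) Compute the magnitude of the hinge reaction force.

|H| ≈ 307 N

Take torques about the hinge: T sin 24° · 3.6 = 25×10×1.8 = 450 N·m.
So T = 450 / (0.4067 × 3.6) = 307.32 N.
ΣF_x = 0: H_x = T cos 24° = 280.75 N.
ΣF_y = 0: H_y = (25×10) − T sin 24° = 250 − 125 = 125 N.
|H| = √(H_x² + H_y²) = √((280.75)² + (125)²) = 307.32 N.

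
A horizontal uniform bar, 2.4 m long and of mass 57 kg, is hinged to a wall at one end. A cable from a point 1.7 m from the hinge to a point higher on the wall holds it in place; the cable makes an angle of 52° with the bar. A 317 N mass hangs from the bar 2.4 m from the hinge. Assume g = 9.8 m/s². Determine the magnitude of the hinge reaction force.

|H| ≈ 659 N

Take torques about the hinge: T sin 52° · 1.7 = 57×9.8×1.2 + 317×2.4 = 1431.1 N·m.
So T = 1431.1 / (0.7880 × 1.7) = 1068.3 N.
ΣF_x = 0: H_x = T cos 52° = 657.71 N.
ΣF_y = 0: H_y = (57×9.8 + 317) − T sin 52° = 875.6 − 841.84 = 33.765 N.
|H| = √(H_x² + H_y²) = √((657.71)² + (33.765)²) = 658.58 N.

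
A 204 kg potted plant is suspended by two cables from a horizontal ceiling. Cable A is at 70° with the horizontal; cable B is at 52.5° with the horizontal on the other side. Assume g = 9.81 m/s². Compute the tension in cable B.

T_B ≈ 812 N

Weight W = 204 × 9.81 = 2001 N acts straight down.
Horizontal: T_A cos 70° = T_B cos 52.5°  →  T_A = 1.78 T_B.
Vertical: T_A sin 70° + T_B sin 52.5° = 2001.
Substituting the horizontal relation into the vertical equation gives 2.466 T_B = 2001, so T_B = 811.6 N.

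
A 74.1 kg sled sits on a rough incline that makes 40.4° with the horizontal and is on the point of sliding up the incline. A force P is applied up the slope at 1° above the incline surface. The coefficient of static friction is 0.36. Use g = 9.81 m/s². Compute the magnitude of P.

On the verge of sliding up the incline, friction equals μN and acts down the slope.
Perpendicular: N + P sin 1° = W cos 40.4° = 553.6 N.
Along incline: P cos 1° = W sin 40.4° + μN  with W sin 40.4° = 471.1 N.
Solving the pair for P and N: P = 666.3 N, N = 541.9 N (and f = μN = 195.1 N).

P ≈ 666 N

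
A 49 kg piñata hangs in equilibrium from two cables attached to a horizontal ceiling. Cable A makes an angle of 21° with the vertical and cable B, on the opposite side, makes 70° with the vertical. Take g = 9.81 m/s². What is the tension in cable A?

T_A ≈ 452 N

Angles from the horizontal: cable A is 90° − 21° = 69°, cable B is 90° − 70° = 20°.
Weight W = 49 × 9.81 = 480.7 N acts straight down.
Horizontal: T_A cos 69° = T_B cos 20°  →  T_B = 0.3814 T_A.
Vertical: T_A sin 69° + T_B sin 20° = 480.7.
Substituting the horizontal relation into the vertical equation gives 1.064 T_A = 480.7, so T_A = 451.8 N.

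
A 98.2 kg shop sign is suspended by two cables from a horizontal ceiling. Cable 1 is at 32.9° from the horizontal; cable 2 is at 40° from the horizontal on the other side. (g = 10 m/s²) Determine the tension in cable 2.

Weight W = 98.2 × 10 = 982 N acts straight down.
Horizontal: T_1 cos 32.9° = T_2 cos 40°  →  T_1 = 0.9124 T_2.
Vertical: T_1 sin 32.9° + T_2 sin 40° = 982.
Substituting the horizontal relation into the vertical equation gives 1.138 T_2 = 982, so T_2 = 862.6 N.

T_2 ≈ 863 N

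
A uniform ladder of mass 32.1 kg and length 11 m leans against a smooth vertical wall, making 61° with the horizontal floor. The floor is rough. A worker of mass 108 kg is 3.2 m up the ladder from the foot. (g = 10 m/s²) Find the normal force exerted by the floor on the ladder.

ΣF_y = 0: N_floor = 32.1×10 + 108×10 = 1401 N.

N_floor ≈ 1400 N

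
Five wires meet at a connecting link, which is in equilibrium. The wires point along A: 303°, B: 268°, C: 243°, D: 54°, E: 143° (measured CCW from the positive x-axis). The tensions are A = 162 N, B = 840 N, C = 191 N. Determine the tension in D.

T_D ≈ 932 N

Resolve: ΣF_x = 162 cos 303° + 840 cos 268° + 191 cos 243° + T_D cos 54° + T_E cos 143° = 0.
        ΣF_y = 162 sin 303° + 840 sin 268° + 191 sin 243° + T_D sin 54° + T_E sin 143° = 0.
The known terms sum to (-27.8, -1146) N, so 0.5878 T_D − 0.7986 T_E = 27.8 and 0.8090 T_D + 0.6018 T_E = 1146.
Solving simultaneously: T_D = 931.7 N, T_E = 650.9 N.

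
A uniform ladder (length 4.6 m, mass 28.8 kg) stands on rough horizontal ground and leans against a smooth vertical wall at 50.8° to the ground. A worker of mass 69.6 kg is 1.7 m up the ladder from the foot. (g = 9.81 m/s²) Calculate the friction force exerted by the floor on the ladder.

f ≈ 321 N

Torques about the foot: N_wall · 4.6 sin 50.8° = 28.8×9.81×2.3 cos 50.8° + 69.6×9.81×1.7 cos 50.8° → N_wall = 321.01 N.
ΣF_x = 0: f_floor = N_wall = 321.01 N.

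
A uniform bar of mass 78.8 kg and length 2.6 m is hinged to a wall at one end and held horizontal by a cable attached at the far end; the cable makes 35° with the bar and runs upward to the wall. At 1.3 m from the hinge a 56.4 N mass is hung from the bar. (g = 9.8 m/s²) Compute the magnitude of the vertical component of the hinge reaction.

Take torques about the hinge: T sin 35° · 2.6 = 78.8×9.8×1.3 + 56.4×1.3 = 1077.2 N·m.
So T = 1077.2 / (0.5736 × 2.6) = 722.34 N.
ΣF_y = 0: H_y = (78.8×9.8 + 56.4) − T sin 35° = 828.64 − 414.32 = 414.32 N.

|H_y| ≈ 414 N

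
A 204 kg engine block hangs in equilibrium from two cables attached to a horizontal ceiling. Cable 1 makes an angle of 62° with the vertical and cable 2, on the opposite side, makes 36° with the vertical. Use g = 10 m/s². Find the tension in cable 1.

Angles from the horizontal: cable 1 is 90° − 62° = 28°, cable 2 is 90° − 36° = 54°.
Weight W = 204 × 10 = 2040 N acts straight down.
Horizontal: T_1 cos 28° = T_2 cos 54°  →  T_2 = 1.502 T_1.
Vertical: T_1 sin 28° + T_2 sin 54° = 2040.
Substituting the horizontal relation into the vertical equation gives 1.685 T_1 = 2040, so T_1 = 1211 N.

T_1 ≈ 1210 N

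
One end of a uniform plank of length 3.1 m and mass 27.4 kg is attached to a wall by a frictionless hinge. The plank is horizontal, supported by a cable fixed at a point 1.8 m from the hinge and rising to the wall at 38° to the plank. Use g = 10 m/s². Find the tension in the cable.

T ≈ 383 N

Take torques about the hinge: T sin 38° · 1.8 = 27.4×10×1.55 = 424.7 N·m.
So T = 424.7 / (0.6157 × 1.8) = 383.24 N.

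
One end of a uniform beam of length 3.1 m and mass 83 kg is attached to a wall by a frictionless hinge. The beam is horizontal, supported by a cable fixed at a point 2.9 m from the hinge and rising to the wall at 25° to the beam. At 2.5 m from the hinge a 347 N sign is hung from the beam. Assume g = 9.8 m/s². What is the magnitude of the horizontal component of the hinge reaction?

Take torques about the hinge: T sin 25° · 2.9 = 83×9.8×1.55 + 347×2.5 = 2128.3 N·m.
So T = 2128.3 / (0.4226 × 2.9) = 1736.5 N.
ΣF_x = 0: H_x = T cos 25° = 1573.8 N.

H_x ≈ 1570 N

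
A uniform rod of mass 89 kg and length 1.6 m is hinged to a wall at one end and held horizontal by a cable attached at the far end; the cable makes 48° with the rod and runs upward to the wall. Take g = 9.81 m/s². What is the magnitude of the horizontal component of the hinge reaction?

Take torques about the hinge: T sin 48° · 1.6 = 89×9.81×0.8 = 698.47 N·m.
So T = 698.47 / (0.7431 × 1.6) = 587.43 N.
ΣF_x = 0: H_x = T cos 48° = 393.07 N.

H_x ≈ 393 N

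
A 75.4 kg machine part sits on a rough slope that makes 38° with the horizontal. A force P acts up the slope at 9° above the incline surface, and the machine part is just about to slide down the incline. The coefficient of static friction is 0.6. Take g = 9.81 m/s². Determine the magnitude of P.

On the verge of sliding down the incline, friction equals μN and acts up the slope.
Perpendicular: N + P sin 9° = W cos 38° = 582.9 N.
Along incline: P cos 9° + μN = W sin 38° with W sin 38° = 455.4 N.
Solving the pair for P and N: P = 118.2 N, N = 564.4 N (and f = μN = 338.6 N).

P ≈ 118 N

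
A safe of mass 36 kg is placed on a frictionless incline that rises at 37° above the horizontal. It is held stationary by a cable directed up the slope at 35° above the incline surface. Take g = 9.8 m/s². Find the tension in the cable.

T ≈ 259 N

Take axes along and perpendicular to the incline. Weight components: W sin 37° = 212.3 N down-slope, W cos 37° = 281.8 N into the surface.
Along incline: T cos 35° = W sin 37° → T = 259.2 N.
Perpendicular: N = W cos 37° − T sin 35° = 133.1 N.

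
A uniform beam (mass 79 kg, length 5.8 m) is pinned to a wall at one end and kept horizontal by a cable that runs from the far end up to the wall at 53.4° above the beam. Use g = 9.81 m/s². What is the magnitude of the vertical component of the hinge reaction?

Take torques about the hinge: T sin 53.4° · 5.8 = 79×9.81×2.9 = 2247.5 N·m.
So T = 2247.5 / (0.8028 × 5.8) = 482.67 N.
ΣF_y = 0: H_y = (79×9.81) − T sin 53.4° = 774.99 − 387.5 = 387.5 N.

|H_y| ≈ 387 N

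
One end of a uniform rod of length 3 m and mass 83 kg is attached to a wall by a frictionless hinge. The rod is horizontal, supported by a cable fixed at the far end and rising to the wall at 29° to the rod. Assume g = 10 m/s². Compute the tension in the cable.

Take torques about the hinge: T sin 29° · 3 = 83×10×1.5 = 1245 N·m.
So T = 1245 / (0.4848 × 3) = 856.01 N.

T ≈ 856 N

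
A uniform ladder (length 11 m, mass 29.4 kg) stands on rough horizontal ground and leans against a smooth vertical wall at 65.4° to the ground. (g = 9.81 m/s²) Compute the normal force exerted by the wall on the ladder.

N_wall ≈ 66 N

Torques about the foot: N_wall · 11 sin 65.4° = 29.4×9.81×5.5 cos 65.4° → N_wall = 66.023 N.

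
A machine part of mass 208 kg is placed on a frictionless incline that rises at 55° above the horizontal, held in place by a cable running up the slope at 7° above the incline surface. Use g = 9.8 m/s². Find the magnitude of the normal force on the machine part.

Take axes along and perpendicular to the incline. Weight components: W sin 55° = 1670 N down-slope, W cos 55° = 1169 N into the surface.
Along incline: T cos 7° = W sin 55° → T = 1682 N.
Perpendicular: N = W cos 55° − T sin 7° = 964.2 N.

N ≈ 964 N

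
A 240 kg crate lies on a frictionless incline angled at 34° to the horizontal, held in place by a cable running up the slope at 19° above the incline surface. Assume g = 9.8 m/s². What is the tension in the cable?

T ≈ 1390 N

Take axes along and perpendicular to the incline. Weight components: W sin 34° = 1315 N down-slope, W cos 34° = 1950 N into the surface.
Along incline: T cos 19° = W sin 34° → T = 1391 N.
Perpendicular: N = W cos 34° − T sin 19° = 1497 N.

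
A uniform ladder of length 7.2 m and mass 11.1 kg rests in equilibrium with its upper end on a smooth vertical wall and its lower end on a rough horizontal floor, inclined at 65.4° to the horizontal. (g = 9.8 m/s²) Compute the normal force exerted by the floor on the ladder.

ΣF_y = 0: N_floor = 11.1×9.8 = 108.78 N.

N_floor ≈ 109 N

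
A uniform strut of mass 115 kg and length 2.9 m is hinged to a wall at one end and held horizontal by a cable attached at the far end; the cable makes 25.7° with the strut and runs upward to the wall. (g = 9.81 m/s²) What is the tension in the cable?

Take torques about the hinge: T sin 25.7° · 2.9 = 115×9.81×1.45 = 1635.8 N·m.
So T = 1635.8 / (0.4337 × 2.9) = 1300.7 N.

T ≈ 1300 N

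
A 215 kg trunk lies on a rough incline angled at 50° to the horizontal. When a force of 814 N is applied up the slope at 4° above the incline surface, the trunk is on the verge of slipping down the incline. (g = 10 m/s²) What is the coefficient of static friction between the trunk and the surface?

μ ≈ 0.630

On the verge of sliding down the incline, friction is at its maximum μN and acts up the slope.
Perpendicular to incline: N = W cos 50° − P sin 4° = 1382 − 56.78 = 1325 N.
Along incline: P cos 4° + μN = W sin 50° → μ = (W sin 50° − P cos 4°) / N = 0.6301.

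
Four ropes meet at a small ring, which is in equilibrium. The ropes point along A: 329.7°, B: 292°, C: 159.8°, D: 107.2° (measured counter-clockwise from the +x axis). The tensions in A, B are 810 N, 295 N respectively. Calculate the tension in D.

T_D ≈ 454 N

Resolve: ΣF_x = 810 cos 329.7° + 295 cos 292° + T_C cos 159.8° + T_D cos 107.2° = 0.
        ΣF_y = 810 sin 329.7° + 295 sin 292° + T_C sin 159.8° + T_D sin 107.2° = 0.
The known terms sum to (809.9, -682.2) N, so -0.9385 T_C − 0.2957 T_D = -809.9 and 0.3453 T_C + 0.9553 T_D = 682.2.
Solving simultaneously: T_C = 719.9 N, T_D = 453.9 N.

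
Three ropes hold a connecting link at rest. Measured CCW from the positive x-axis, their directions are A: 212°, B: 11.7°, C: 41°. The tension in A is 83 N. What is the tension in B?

T_B ≈ 26.5 N

Resolve: ΣF_x = 83 cos 212° + T_B cos 11.7° + T_C cos 41° = 0.
        ΣF_y = 83 sin 212° + T_B sin 11.7° + T_C sin 41° = 0.
The known terms sum to (-70.39, -43.98) N, so 0.9792 T_B + 0.7547 T_C = 70.39 and 0.2028 T_B + 0.6561 T_C = 43.98.
Solving simultaneously: T_B = 26.53 N, T_C = 58.84 N.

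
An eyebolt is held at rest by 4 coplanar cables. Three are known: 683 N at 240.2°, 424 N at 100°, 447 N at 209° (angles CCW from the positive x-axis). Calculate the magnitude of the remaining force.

F ≈ 894 N

Sum the known components: ΣF_x = -804 N, ΣF_y = -391.8 N.
For equilibrium the remaining force must supply (−ΣF_x, −ΣF_y) = (804, 391.8) N.
Magnitude = √((804)² + (391.8)²) = 894.4 N; direction = atan2(391.8, 804) = 26.0°.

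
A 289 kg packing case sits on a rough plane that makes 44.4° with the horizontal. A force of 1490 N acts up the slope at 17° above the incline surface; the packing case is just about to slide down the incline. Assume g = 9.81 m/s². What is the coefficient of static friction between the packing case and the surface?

μ ≈ 0.351

On the verge of sliding down the incline, friction is at its maximum μN and acts up the slope.
Perpendicular to incline: N = W cos 44.4° − P sin 17° = 2026 − 435.6 = 1590 N.
Along incline: P cos 17° + μN = W sin 44.4° → μ = (W sin 44.4° − P cos 17°) / N = 0.3514.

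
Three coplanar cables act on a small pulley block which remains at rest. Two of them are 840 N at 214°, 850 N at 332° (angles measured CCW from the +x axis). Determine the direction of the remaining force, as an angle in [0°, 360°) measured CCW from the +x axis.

Sum the known components: ΣF_x = 54.11 N, ΣF_y = -868.8 N.
For equilibrium the remaining force must supply (−ΣF_x, −ΣF_y) = (-54.11, 868.8) N.
Magnitude = √((-54.11)² + (868.8)²) = 870.5 N; direction = atan2(868.8, -54.11) = 93.6°.

θ ≈ 93.6°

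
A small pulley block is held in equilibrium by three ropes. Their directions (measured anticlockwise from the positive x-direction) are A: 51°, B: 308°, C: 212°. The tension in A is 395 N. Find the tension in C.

Resolve: ΣF_x = 395 cos 51° + T_B cos 308° + T_C cos 212° = 0.
        ΣF_y = 395 sin 51° + T_B sin 308° + T_C sin 212° = 0.
The known terms sum to (248.6, 307) N, so 0.6157 T_B − 0.8480 T_C = -248.6 and -0.7880 T_B − 0.5299 T_C = -307.
Solving simultaneously: T_B = 129.3 N, T_C = 387 N.

T_C ≈ 387 N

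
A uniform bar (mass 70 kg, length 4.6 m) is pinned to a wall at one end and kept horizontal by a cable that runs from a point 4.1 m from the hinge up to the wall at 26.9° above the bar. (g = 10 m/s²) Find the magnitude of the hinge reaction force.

Take torques about the hinge: T sin 26.9° · 4.1 = 70×10×2.3 = 1610 N·m.
So T = 1610 / (0.4524 × 4.1) = 867.93 N.
ΣF_x = 0: H_x = T cos 26.9° = 774.02 N.
ΣF_y = 0: H_y = (70×10) − T sin 26.9° = 700 − 392.68 = 307.32 N.
|H| = √(H_x² + H_y²) = √((774.02)² + (307.32)²) = 832.8 N.

|H| ≈ 833 N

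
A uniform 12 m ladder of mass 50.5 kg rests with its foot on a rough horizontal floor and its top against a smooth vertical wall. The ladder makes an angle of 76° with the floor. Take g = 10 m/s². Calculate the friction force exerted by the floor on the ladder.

Torques about the foot: N_wall · 12 sin 76° = 50.5×10×6 cos 76° → N_wall = 62.955 N.
ΣF_x = 0: f_floor = N_wall = 62.955 N.

f ≈ 63 N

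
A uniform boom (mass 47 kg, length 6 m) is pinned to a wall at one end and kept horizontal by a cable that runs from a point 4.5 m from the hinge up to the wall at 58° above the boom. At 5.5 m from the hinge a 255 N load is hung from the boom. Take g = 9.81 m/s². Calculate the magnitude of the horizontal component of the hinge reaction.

Take torques about the hinge: T sin 58° · 4.5 = 47×9.81×3 + 255×5.5 = 2785.7 N·m.
So T = 2785.7 / (0.8480 × 4.5) = 729.97 N.
ΣF_x = 0: H_x = T cos 58° = 386.82 N.

H_x ≈ 387 N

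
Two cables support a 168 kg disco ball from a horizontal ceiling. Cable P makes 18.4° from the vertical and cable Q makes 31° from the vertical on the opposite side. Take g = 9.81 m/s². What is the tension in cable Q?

T_Q ≈ 685 N

Angles from the horizontal: cable P is 90° − 18.4° = 71.6°, cable Q is 90° − 31° = 59°.
Weight W = 168 × 9.81 = 1648 N acts straight down.
Horizontal: T_P cos 71.6° = T_Q cos 59°  →  T_P = 1.632 T_Q.
Vertical: T_P sin 71.6° + T_Q sin 59° = 1648.
Substituting the horizontal relation into the vertical equation gives 2.405 T_Q = 1648, so T_Q = 685.2 N.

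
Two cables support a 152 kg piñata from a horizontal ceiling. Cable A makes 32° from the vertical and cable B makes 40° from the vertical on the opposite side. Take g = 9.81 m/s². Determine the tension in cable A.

Angles from the horizontal: cable A is 90° − 32° = 58°, cable B is 90° − 40° = 50°.
Weight W = 152 × 9.81 = 1491 N acts straight down.
Horizontal: T_A cos 58° = T_B cos 50°  →  T_B = 0.8244 T_A.
Vertical: T_A sin 58° + T_B sin 50° = 1491.
Substituting the horizontal relation into the vertical equation gives 1.48 T_A = 1491, so T_A = 1008 N.

T_A ≈ 1010 N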